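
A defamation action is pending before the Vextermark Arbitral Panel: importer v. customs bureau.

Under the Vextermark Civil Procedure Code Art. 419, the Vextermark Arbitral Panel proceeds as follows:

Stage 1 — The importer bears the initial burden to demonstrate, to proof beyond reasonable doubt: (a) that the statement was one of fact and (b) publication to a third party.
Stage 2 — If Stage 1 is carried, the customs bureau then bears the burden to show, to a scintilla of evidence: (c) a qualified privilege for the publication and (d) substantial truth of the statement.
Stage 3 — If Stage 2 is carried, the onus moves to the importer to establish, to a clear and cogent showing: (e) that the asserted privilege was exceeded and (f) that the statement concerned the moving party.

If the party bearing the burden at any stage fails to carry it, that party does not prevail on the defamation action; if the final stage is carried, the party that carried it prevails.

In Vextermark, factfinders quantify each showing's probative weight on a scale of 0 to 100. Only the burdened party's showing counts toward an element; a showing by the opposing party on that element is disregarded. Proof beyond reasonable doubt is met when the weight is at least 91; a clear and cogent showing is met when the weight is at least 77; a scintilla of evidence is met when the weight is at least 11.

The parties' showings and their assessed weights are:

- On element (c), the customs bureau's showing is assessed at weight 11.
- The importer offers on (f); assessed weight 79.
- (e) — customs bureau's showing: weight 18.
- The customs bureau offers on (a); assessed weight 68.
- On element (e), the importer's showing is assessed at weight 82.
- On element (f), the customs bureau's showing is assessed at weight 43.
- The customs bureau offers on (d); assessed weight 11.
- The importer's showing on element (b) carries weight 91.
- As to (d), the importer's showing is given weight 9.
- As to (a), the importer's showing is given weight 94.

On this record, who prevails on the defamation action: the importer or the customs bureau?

At Stage 1 the importer must meet proof beyond reasonable doubt (weight is at least 91): on (a) the weight is 94 (the customs bureau's 68 is given no effect), ≥ 91, so (a) meets the standard; on (b) the weight is 91, which does reach 91, so (b) meets the standard.
  The importer carries Stage 1; the customs bureau now bears the burden.
At Stage 2 the customs bureau must meet a scintilla of evidence (weight is at least 11): on (c) the weight is 11, which does reach 11, so (c) meets the standard; on (d) the weight is 11 (the importer's 9 is given no effect), ≥ 11, so (d) meets the standard.
  Stage 2 carried; the burden shifts to the importer.
At Stage 3 the importer must meet a clear and cogent showing (weight is at least 77): on (e) the weight is 82 (the customs bureau's 18 is given no effect), which does reach 77, so (e) meets the standard; on (f) the weight is 79 (the customs bureau's 43 is given no effect), which does reach 77, so (f) meets the standard.
  Stage 3 carried; the final stage is satisfied.
All stages carried — the importer prevails.

importer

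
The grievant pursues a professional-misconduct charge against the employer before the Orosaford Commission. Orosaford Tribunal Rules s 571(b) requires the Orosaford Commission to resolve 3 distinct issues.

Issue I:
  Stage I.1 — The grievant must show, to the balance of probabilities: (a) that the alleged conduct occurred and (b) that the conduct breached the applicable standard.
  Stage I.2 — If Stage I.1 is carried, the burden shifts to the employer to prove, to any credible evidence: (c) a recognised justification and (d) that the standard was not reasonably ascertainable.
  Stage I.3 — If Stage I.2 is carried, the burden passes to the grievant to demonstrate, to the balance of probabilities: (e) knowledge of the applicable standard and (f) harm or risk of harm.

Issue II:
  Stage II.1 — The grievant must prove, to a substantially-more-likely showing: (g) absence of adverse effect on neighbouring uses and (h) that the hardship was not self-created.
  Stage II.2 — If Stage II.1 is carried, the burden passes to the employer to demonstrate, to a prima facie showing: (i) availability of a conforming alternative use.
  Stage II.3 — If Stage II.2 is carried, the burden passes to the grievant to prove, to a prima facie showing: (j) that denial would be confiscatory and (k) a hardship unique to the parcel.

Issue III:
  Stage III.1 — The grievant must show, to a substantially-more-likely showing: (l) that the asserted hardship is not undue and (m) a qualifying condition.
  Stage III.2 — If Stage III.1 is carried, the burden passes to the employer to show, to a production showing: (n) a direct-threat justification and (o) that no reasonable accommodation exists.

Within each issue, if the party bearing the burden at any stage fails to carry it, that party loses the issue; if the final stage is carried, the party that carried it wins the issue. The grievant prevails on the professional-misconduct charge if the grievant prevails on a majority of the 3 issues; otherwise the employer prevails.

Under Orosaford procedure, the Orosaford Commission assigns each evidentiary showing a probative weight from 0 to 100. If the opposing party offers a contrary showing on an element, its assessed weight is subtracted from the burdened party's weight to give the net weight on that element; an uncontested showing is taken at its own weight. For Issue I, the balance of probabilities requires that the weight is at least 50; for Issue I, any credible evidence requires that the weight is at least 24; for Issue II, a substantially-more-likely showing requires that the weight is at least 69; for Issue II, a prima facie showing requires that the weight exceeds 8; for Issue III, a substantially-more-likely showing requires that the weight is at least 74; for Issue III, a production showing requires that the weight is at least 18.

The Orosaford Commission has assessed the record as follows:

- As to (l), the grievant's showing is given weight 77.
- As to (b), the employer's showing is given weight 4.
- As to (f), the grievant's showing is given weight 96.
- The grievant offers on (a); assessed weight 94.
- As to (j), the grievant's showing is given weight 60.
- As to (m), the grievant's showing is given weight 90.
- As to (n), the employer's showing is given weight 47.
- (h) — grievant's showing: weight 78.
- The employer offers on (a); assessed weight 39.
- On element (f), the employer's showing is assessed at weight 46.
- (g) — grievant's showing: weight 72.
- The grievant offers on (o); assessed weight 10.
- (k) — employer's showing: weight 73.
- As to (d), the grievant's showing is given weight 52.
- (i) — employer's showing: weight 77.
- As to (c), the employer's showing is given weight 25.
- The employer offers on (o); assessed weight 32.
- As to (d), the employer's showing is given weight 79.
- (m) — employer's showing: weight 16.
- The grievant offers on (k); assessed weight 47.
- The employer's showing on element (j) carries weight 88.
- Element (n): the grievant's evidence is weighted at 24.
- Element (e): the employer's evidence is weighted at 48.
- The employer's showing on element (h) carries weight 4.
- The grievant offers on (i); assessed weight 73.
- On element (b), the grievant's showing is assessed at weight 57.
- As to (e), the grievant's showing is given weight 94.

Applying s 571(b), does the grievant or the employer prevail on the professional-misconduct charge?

— Issue I —
At Stage I.1 the grievant must meet the balance of probabilities (weight is at least 50): on (a) the weight is 94 less the opposing 39 gives net 55, ≥ 50, so (a) meets the standard; on (b) the weight is 57 less the opposing 4 gives net 53, which does reach 50, so (b) meets the standard.
  Stage I.1 is satisfied; the onus moves to the employer.
At Stage I.2 the employer must meet any credible evidence (weight is at least 24): on (c) the weight is 25, ≥ 24, so (c) meets the standard; on (d) the weight is 79 less the opposing 52 gives net 27, ≥ 24, so (d) meets the standard.
  Stage I.2 carried; the burden shifts to the grievant.
At Stage I.3 the grievant must meet the balance of probabilities (weight is at least 50): on (e) the weight is 94 less the opposing 48 gives net 46, which does not reach 50, so (e) does not meet the standard; on (f) the weight is 96 less the opposing 46 gives net 50, which does reach 50, so (f) meets the standard.
  The grievant does not carry Stage I.3.
So the employer prevails on this issue.
— Issue II —
At Stage II.1 the grievant must meet a substantially-more-likely showing (weight is at least 69): on (g) the weight is 72, which does reach 69, so (g) meets the standard; on (h) the weight is 78 less the opposing 4 gives net 74, ≥ 69, so (h) meets the standard.
  All elements met. The burden passes to the employer.
At Stage II.2 the employer must meet a prima facie showing (weight exceeds 8): on (i) the weight is 77 less the opposing 73 gives net 4, which does not exceed 8, so (i) does not meet the standard.
  Not every element is met, so the employer fails to carry Stage II.2.
The grievant prevails on this issue.
— Issue III —
Stage III.1 — burden on grievant; standard: a substantially-more-likely showing (weight is at least 74).
    (l): 77 ≥ 74 [met]
    (m): 90 − 16 = 74 ≥ 74 [met]
  Stage III.1 is satisfied; the onus moves to the employer.
Stage III.2 — burden on employer; standard: a production showing (weight is at least 18).
    (n): 47 − 24 = 23 ≥ 18 [met]
    (o): 32 − 10 = 22 ≥ 18 [met]
  Stage III.2 carried; the final stage is satisfied.
With every stage satisfied, the employer prevails on this issue.
Per-issue: Issue I → employer; Issue II → grievant; Issue III → employer. The grievant must prevail on a majority of issues; overall, the employer prevails.

employer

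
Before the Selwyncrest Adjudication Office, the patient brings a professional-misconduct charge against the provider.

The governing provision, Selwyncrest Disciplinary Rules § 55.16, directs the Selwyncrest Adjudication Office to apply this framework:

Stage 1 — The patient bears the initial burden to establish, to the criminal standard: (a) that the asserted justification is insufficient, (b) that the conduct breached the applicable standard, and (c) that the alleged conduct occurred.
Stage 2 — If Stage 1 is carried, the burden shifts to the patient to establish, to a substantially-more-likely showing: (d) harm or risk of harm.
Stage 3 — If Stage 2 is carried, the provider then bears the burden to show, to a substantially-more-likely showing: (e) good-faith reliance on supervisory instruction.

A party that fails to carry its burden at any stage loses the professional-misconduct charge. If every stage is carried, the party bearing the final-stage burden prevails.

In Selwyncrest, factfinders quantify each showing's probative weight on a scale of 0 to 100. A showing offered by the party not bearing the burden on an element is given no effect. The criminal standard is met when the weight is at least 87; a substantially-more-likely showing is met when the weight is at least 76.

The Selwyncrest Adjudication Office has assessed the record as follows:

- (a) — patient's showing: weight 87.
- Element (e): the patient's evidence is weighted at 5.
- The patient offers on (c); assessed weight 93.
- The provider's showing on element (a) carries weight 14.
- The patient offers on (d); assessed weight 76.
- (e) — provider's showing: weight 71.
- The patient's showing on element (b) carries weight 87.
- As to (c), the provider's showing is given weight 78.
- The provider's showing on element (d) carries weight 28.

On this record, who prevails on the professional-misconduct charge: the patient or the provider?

patient

At Stage 1 the patient must meet the criminal standard (weight is at least 87): on (a) the weight is 87 (the provider's 14 is given no effect), which does reach 87, so (a) meets the standard; on (b) the weight is 87, which does reach 87, so (b) meets the standard; on (c) the weight is 93 (the provider's 78 is given no effect), which does reach 87, so (c) meets the standard.
  Stage 1 carried; the burden remains with the patient.
At Stage 2 the patient must meet a substantially-more-likely showing (weight is at least 76): on (d) the weight is 76 (the provider's 28 is given no effect), ≥ 76, so (d) meets the standard.
  All elements met. The burden passes to the provider.
At Stage 3 the provider must meet a substantially-more-likely showing (weight is at least 76): on (e) the weight is 71 (the patient's 5 is given no effect), < 76, so (e) does not meet the standard.
  The provider does not carry Stage 3.
The patient prevails.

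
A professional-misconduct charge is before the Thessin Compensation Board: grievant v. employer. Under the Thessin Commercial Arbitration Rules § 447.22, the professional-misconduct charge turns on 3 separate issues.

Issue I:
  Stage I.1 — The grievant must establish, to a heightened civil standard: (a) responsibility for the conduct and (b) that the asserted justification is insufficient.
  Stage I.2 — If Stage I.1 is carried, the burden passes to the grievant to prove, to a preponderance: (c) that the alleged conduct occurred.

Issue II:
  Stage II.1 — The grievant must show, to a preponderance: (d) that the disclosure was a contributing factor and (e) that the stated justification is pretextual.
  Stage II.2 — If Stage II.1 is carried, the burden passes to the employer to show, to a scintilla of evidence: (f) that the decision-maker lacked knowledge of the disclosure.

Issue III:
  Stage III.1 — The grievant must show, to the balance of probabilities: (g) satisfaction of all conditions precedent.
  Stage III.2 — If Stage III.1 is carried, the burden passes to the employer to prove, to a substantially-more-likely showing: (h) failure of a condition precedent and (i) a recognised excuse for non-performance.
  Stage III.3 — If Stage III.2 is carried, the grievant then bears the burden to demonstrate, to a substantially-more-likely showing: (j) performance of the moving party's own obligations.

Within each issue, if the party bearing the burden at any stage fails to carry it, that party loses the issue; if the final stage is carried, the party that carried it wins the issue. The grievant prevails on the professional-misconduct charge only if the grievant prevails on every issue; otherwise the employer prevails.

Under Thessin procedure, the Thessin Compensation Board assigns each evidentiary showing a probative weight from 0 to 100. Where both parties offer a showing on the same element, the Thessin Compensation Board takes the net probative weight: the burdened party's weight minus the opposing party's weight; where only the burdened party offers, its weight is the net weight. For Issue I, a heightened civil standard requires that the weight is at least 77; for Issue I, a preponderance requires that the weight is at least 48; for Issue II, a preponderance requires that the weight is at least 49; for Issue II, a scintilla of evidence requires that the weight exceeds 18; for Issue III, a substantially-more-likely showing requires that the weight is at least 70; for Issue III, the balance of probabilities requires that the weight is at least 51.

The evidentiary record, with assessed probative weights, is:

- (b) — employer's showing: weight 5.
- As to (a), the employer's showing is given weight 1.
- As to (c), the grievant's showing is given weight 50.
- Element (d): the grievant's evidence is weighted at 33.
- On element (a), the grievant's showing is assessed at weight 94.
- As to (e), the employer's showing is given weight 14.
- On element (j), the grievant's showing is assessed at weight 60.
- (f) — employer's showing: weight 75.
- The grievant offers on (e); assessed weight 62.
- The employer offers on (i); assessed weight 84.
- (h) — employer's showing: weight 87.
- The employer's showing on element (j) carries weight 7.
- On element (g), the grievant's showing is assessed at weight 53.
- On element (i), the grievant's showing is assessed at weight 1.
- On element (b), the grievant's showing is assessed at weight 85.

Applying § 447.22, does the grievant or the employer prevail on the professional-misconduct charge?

employer

— Issue I —
At Stage I.1 the grievant must meet a heightened civil standard (weight is at least 77): on (a) the weight is 94 less the opposing 1 gives net 93, which does reach 77, so (a) meets the standard; on (b) the weight is 85 less the opposing 5 gives net 80, which does reach 77, so (b) meets the standard.
  Stage I.1 carried; the burden remains with the grievant.
At Stage I.2 the grievant must meet a preponderance (weight is at least 48): on (c) the weight is 50, which does reach 48, so (c) meets the standard.
  Stage I.2 carried; the final stage is satisfied.
All stages carried — the grievant prevails on this issue.
— Issue II —
At Stage II.1 the grievant must meet a preponderance (weight is at least 49): on (d) the weight is 33, < 49, so (d) does not meet the standard; on (e) the weight is 62 less the opposing 14 gives net 48, < 49, so (e) does not meet the standard.
  Stage II.1 not carried; the grievant fails its burden.
The employer prevails on this issue.
— Issue III —
At Stage III.1 the grievant must meet the balance of probabilities (weight is at least 51): on (g) the weight is 53, ≥ 51, so (g) meets the standard.
  All elements met. The burden passes to the employer.
At Stage III.2 the employer must meet a substantially-more-likely showing (weight is at least 70): on (h) the weight is 87, ≥ 70, so (h) meets the standard; on (i) the weight is 84 less the opposing 1 gives net 83, ≥ 70, so (i) meets the standard.
  Stage III.2 is satisfied; the onus moves to the grievant.
At Stage III.3 the grievant must meet a substantially-more-likely showing (weight is at least 70): on (j) the weight is 60 less the opposing 7 gives net 53, which does not reach 70, so (j) does not meet the standard.
  Stage III.3 not carried; the grievant fails its burden.
The analysis ends at Stage III.3; the employer prevails on this issue.
Per-issue: Issue I → grievant; Issue II → employer; Issue III → employer. The grievant must prevail on every issue; overall, the employer prevails.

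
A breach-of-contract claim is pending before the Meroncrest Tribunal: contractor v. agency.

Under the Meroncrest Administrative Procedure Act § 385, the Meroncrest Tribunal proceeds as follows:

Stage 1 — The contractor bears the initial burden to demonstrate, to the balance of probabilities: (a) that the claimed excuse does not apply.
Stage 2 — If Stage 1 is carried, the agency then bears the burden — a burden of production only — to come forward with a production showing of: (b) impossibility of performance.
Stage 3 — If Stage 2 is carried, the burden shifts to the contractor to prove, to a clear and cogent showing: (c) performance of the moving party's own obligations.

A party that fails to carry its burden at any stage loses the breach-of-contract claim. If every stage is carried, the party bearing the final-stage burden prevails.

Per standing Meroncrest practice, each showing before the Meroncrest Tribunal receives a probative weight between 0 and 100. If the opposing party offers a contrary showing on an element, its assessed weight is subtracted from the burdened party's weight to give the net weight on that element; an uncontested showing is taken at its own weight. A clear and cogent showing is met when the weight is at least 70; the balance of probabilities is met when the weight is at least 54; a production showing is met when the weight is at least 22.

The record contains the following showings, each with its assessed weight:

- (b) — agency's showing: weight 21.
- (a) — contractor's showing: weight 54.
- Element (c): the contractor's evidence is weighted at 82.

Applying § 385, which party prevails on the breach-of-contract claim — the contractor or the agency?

contractor

Stage 1 (contractor, the balance of probabilities, weight is at least 54): (a) 54 ≥ 54 — meets.
  All elements met. The burden passes to the agency.
Stage 2 (agency, a production showing, weight is at least 22): (b) 21 < 22 — fails.
  The agency does not carry Stage 2.
So the contractor prevails.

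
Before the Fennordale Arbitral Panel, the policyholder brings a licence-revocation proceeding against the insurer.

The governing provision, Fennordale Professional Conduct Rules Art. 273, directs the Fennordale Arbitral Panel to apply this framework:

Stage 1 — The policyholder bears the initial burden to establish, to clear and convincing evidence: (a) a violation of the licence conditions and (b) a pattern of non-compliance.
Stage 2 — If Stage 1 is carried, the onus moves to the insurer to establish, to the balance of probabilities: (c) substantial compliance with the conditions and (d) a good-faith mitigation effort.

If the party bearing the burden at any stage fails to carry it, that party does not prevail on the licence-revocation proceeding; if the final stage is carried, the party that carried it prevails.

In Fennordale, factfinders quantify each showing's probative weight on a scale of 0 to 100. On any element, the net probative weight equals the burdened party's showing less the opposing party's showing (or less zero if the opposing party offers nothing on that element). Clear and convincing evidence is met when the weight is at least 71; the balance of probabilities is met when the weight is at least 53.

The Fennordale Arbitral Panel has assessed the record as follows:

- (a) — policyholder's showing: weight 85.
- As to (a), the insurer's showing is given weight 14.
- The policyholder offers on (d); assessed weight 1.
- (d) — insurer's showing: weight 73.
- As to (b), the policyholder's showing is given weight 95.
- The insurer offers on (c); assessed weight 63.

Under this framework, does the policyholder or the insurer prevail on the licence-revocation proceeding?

insurer

Stage 1 (policyholder, clear and convincing evidence, weight is at least 71): (a) net 85−14=71 ≥ 71 — meets; (b) 95 ≥ 71 — meets.
  Stage 1 carried; the burden shifts to the insurer.
Stage 2 (insurer, the balance of probabilities, weight is at least 53): (c) 63 ≥ 53 — meets; (d) net 73−1=72 ≥ 53 — meets.
  Stage 2 carried; the final stage is satisfied.
With every stage satisfied, the insurer prevails.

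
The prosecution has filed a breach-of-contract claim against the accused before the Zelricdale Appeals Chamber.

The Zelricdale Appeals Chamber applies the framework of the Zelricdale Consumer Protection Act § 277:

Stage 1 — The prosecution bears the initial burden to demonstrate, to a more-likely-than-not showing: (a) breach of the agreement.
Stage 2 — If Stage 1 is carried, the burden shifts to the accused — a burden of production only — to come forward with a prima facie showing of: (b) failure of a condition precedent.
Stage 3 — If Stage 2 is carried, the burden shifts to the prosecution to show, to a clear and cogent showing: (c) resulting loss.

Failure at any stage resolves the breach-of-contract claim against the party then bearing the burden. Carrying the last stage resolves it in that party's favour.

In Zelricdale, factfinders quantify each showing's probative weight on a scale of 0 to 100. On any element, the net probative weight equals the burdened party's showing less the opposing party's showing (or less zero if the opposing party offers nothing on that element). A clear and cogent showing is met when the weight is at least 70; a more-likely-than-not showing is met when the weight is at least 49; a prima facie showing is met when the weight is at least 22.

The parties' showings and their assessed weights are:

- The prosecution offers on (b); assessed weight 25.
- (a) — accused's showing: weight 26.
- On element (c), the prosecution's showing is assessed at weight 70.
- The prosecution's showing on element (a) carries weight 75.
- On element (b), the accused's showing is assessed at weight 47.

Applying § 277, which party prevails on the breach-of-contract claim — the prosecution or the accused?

Stage 1 (prosecution, a more-likely-than-not showing, weight is at least 49): (a) net 75−26=49 ≥ 49 — meets.
  Stage 1 carried; the burden shifts to the accused.
Stage 2 (accused, a prima facie showing, weight is at least 22): (b) net 47−25=22 ≥ 22 — meets.
  Stage 2 carried; the burden shifts to the prosecution.
Stage 3 (prosecution, a clear and cogent showing, weight is at least 70): (c) 70 ≥ 70 — meets.
  The prosecution carries the last stage.
With every stage satisfied, the prosecution prevails.

prosecution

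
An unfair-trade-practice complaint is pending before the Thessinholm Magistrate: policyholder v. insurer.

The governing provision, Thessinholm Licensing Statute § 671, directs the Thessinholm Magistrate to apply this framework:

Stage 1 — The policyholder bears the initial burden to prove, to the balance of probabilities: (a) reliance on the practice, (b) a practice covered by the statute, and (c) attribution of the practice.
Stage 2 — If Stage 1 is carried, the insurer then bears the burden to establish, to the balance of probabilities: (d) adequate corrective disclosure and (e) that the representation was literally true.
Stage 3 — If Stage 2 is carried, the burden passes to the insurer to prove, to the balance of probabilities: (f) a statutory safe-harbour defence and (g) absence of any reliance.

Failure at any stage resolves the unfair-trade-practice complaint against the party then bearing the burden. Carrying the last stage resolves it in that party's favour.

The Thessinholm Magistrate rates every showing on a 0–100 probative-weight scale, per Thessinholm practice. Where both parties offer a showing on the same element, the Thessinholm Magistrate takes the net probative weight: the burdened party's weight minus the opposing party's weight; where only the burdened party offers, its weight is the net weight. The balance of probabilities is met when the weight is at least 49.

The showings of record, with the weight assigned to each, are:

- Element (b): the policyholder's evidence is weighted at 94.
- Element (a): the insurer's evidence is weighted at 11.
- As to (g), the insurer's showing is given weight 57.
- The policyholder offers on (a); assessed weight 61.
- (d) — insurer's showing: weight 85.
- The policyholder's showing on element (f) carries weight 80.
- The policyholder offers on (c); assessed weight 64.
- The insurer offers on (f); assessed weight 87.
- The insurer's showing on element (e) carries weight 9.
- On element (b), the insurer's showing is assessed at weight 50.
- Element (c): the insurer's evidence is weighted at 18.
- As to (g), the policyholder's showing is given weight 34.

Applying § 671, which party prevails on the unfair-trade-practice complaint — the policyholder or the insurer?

insurer

At Stage 1 the policyholder must meet the balance of probabilities (weight is at least 49): on (a) the weight is 61 less the opposing 11 gives net 50, which does reach 49, so (a) meets the standard; on (b) the weight is 94 less the opposing 50 gives net 44, which does not reach 49, so (b) does not meet the standard; on (c) the weight is 64 less the opposing 18 gives net 46, < 49, so (c) does not meet the standard.
  The policyholder does not carry Stage 1.
The insurer prevails.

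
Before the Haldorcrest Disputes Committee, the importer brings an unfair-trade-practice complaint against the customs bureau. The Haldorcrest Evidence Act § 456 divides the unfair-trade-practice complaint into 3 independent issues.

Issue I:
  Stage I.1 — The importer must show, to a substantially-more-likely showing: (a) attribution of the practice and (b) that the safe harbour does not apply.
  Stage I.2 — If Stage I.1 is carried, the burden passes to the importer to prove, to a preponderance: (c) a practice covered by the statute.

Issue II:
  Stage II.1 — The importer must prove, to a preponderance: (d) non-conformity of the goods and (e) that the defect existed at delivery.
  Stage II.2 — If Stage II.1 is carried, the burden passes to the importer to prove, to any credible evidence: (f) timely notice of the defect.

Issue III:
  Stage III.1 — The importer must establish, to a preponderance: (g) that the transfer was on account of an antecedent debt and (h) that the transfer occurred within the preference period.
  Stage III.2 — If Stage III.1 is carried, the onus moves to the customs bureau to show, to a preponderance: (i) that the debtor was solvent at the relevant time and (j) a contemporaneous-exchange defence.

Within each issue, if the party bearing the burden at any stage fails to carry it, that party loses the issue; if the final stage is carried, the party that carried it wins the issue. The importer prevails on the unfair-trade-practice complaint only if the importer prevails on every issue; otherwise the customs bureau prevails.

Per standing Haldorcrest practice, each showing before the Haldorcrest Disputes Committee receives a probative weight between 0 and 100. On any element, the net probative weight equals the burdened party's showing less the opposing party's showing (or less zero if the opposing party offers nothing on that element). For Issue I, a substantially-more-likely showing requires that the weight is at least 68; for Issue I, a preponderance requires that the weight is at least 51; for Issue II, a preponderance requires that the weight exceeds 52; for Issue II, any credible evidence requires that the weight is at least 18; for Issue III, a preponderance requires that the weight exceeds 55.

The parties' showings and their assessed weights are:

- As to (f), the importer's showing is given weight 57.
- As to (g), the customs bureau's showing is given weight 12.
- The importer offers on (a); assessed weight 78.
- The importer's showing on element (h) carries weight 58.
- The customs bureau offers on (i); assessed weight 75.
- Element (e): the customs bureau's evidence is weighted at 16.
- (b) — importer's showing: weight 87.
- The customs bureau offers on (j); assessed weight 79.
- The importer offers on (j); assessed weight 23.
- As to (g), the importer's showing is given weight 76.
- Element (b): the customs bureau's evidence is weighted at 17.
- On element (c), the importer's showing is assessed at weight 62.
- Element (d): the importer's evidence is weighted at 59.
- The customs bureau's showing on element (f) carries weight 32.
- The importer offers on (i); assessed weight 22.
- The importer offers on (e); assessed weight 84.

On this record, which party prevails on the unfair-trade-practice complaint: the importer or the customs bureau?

— Issue I —
At Stage I.1 the importer must meet a substantially-more-likely showing (weight is at least 68): on (a) the weight is 78, which does reach 68, so (a) meets the standard; on (b) the weight is 87 less the opposing 17 gives net 70, ≥ 68, so (b) meets the standard.
  All elements met. The importer retains the burden for Stage I.2.
At Stage I.2 the importer must meet a preponderance (weight is at least 51): on (c) the weight is 62, which does reach 51, so (c) meets the standard.
  Stage I.2 carried; the final stage is satisfied.
With every stage satisfied, the importer prevails on this issue.
— Issue II —
Stage II.1 (importer, a preponderance, weight exceeds 52): (d) 59 > 52 — meets; (e) net 84−16=68 > 52 — meets.
  All elements met. The importer retains the burden for Stage II.2.
Stage II.2 (importer, any credible evidence, weight is at least 18): (f) net 57−32=25 ≥ 18 — meets.
  All elements met at the final stage.
With every stage satisfied, the importer prevails on this issue.
— Issue III —
Stage III.1 — burden on importer; standard: a preponderance (weight exceeds 55).
    (g): 76 − 12 = 64 > 55 [met]
    (h): 58 > 55 [met]
  Stage III.1 carried; the burden shifts to the customs bureau.
Stage III.2 — burden on customs bureau; standard: a preponderance (weight exceeds 55).
    (i): 75 − 22 = 53 ≤ 55 [not met]
    (j): 79 − 23 = 56 > 55 [met]
  Not every element is met, so the customs bureau fails to carry Stage III.2.
So the importer prevails on this issue.
Per-issue: Issue I → importer; Issue II → importer; Issue III → importer. The importer must prevail on every issue; overall, the importer prevails.

importer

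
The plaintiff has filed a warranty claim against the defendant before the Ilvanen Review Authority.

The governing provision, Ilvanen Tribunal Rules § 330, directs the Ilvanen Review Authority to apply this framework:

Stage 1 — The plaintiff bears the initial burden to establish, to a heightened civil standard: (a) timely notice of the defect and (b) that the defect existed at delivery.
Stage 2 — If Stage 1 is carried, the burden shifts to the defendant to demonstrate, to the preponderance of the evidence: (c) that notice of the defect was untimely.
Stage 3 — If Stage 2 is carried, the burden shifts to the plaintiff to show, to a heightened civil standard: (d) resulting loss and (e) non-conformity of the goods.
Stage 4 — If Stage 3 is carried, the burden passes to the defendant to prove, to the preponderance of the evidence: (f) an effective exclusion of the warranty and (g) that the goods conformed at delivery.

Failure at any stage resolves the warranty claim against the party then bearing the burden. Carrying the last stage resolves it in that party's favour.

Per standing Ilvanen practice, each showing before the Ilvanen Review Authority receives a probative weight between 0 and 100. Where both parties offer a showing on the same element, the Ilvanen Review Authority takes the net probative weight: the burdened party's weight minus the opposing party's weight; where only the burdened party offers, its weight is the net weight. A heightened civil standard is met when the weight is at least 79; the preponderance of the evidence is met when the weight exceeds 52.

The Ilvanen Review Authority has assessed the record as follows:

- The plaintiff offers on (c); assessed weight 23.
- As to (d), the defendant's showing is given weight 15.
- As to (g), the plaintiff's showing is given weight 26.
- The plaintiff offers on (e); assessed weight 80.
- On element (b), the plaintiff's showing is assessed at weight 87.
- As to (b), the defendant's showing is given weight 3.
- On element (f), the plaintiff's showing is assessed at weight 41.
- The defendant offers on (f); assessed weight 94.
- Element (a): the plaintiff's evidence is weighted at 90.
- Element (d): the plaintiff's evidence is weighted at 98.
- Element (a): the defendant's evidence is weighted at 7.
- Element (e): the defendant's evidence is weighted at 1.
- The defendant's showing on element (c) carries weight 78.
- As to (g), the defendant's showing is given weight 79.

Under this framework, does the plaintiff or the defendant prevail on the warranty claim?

defendant

Stage 1 — burden on plaintiff; standard: a heightened civil standard (weight is at least 79).
    (a): 90 − 7 = 83 ≥ 79 [met]
    (b): 87 − 3 = 84 ≥ 79 [met]
  The plaintiff carries Stage 1; the defendant now bears the burden.
Stage 2 — burden on defendant; standard: the preponderance of the evidence (weight exceeds 52).
    (c): 78 − 23 = 55 > 52 [met]
  Stage 2 is satisfied; the onus moves to the plaintiff.
Stage 3 — burden on plaintiff; standard: a heightened civil standard (weight is at least 79).
    (d): 98 − 15 = 83 ≥ 79 [met]
    (e): 80 − 1 = 79 ≥ 79 [met]
  Stage 3 is satisfied; the onus moves to the defendant.
Stage 4 — burden on defendant; standard: the preponderance of the evidence (weight exceeds 52).
    (f): 94 − 41 = 53 > 52 [met]
    (g): 79 − 26 = 53 > 52 [met]
  The defendant carries the last stage.
Every stage carried; the defendant prevails.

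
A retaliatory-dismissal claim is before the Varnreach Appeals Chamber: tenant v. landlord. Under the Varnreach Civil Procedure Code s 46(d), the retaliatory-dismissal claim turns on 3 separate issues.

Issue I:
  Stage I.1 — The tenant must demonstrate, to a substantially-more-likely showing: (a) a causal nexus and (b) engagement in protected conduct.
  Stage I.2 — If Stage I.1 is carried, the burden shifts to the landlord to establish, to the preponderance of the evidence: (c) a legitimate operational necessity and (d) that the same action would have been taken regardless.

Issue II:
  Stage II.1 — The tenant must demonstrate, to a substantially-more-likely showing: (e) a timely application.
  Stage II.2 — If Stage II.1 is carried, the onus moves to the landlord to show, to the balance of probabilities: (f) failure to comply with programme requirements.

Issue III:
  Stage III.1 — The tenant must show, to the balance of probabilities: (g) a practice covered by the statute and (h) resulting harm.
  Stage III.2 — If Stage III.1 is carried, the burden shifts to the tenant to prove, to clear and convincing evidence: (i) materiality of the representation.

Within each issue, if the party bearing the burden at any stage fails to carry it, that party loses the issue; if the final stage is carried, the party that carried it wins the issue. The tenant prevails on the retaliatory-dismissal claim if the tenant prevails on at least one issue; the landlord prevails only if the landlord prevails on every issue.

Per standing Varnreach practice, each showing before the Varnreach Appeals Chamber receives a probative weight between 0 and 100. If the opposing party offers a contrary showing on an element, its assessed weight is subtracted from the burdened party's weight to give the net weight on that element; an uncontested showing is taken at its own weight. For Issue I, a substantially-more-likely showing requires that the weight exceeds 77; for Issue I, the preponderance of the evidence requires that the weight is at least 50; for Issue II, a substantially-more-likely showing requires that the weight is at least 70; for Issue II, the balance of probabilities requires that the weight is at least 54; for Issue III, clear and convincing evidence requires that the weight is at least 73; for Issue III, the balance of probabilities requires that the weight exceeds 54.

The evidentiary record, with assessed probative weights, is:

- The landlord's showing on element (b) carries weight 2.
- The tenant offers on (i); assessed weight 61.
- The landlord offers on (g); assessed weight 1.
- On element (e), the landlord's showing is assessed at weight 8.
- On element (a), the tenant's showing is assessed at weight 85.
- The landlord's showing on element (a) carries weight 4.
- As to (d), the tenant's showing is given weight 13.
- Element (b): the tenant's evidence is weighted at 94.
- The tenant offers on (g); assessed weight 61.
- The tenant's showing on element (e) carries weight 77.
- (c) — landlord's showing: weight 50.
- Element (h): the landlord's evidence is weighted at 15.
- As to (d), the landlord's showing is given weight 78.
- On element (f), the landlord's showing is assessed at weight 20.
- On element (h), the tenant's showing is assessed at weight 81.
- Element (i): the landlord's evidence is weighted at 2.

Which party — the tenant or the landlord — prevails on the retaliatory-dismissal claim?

— Issue I —
Stage I.1 — burden on tenant; standard: a substantially-more-likely showing (weight exceeds 77).
    (a): 85 − 4 = 81 > 77 [met]
    (b): 94 − 2 = 92 > 77 [met]
  Stage I.1 is satisfied; the onus moves to the landlord.
Stage I.2 — burden on landlord; standard: the preponderance of the evidence (weight is at least 50).
    (c): 50 ≥ 50 [met]
    (d): 78 − 13 = 65 ≥ 50 [met]
  Stage I.2 carried; the final stage is satisfied.
All stages carried — the landlord prevails on this issue.
— Issue II —
At Stage II.1 the tenant must meet a substantially-more-likely showing (weight is at least 70): on (e) the weight is 77 less the opposing 8 gives net 69, which does not reach 70, so (e) does not meet the standard.
  Not every element is met, so the tenant fails to carry Stage II.1.
The analysis ends at Stage II.1; the landlord prevails on this issue.
— Issue III —
Stage III.1 — burden on tenant; standard: the balance of probabilities (weight exceeds 54).
    (g): 61 − 1 = 60 > 54 [met]
    (h): 81 − 15 = 66 > 54 [met]
  Stage III.1 is satisfied; the tenant continues to bear the burden.
Stage III.2 — burden on tenant; standard: clear and convincing evidence (weight is at least 73).
    (i): 61 − 2 = 59 < 73 [not met]
  Stage III.2 not carried; the tenant fails its burden.
So the landlord prevails on this issue.
Per-issue: Issue I → landlord; Issue II → landlord; Issue III → landlord. The tenant must prevail on at least one issue; overall, the landlord prevails.

landlord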